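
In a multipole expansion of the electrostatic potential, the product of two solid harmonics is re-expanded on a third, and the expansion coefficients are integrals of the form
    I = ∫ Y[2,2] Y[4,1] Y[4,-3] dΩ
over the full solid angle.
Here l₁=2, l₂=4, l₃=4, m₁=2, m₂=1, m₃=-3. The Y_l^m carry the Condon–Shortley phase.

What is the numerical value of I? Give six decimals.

0.159270

m-sum 0 ✓  L=10 even ✓  2≤4≤6 ✓
Π(2lᵢ+1) = 5×9×9 = 405
triangle coeff Δ(2,4,4) = 1/13860
Σ_t [0,2]: t=0:+1/192 t=1:−1/36 t=2:+1/192 = -5/288
(3j)²=20/693 [(2 4 4; 0 0 0)], sign=-1
Σ_t [0,0]: t=0:+1/480 = 1/480
(3j)²=3/110 [(2 4 4; 2 1 -3)], sign=-1
⇒ 4πI² = 270/847
I = (+1)√(270/847/(4π)) = 0.15927046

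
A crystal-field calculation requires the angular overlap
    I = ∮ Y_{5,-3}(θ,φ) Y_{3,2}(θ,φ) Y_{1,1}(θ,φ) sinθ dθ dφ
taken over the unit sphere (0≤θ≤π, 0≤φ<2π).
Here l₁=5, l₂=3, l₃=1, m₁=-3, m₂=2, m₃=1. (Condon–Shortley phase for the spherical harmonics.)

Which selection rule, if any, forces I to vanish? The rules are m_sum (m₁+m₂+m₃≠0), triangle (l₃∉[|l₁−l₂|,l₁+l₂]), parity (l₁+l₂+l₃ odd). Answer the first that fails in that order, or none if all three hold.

triangle

m₁+m₂+m₃ = -3 + 2 + 1 = 0  ✓
triangle: |5−3|=2 ≤ l₃=1 ≤ 5+3=8  ✗
parity: l₁+l₂+l₃ = 9 is odd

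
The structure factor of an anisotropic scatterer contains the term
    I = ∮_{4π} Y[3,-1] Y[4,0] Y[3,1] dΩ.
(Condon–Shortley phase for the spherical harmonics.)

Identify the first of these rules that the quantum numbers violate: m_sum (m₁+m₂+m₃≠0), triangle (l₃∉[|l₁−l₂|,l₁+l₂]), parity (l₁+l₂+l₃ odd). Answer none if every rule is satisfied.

none

azimuthal sum: -1 + 0 + 1 = 0  ✓
1 ≤ 3 ≤ 7 (triangle on l)  ✓
L = 3 + 4 + 3 = 10 (even)  ✓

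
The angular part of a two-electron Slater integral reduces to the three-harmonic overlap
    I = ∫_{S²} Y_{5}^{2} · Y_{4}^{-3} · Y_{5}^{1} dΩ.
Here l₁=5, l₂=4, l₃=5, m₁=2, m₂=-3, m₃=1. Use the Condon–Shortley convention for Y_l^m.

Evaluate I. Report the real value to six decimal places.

-0.048522

Rules hold: Σm=0, L=14 even, 1≤5≤9.
N = 11·9·11 = 1089
Δ = 4!·6!·4!/15! = 1/3153150
Racah Σ t=0..4: t=0:+1/69120 t=1:−1/1728 t=2:+1/576 t=3:−1/1728 t=4:+1/69120 = 7/11520
⇒ 3j(5 4 5; 0 0 0)² = 2/143, sgn -1
Racah Σ t=0..1: t=0:+1/5184 t=1:−1/6912 = 1/20736
⇒ 3j(5 4 5; 2 -3 1)² = 5/2574, sgn +1
4πI² = N·(3j₀)²·(3jₘ)² = 5/169
I = -1·√(0.0295858/4π) = -0.04852178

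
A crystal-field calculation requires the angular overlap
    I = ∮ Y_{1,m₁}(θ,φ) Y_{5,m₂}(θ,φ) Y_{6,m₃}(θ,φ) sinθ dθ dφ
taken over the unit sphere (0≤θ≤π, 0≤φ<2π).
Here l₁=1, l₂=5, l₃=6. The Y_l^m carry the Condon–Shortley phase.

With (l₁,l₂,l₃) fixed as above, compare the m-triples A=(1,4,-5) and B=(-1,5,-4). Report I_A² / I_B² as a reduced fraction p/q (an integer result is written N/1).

l's match ⇒ only the (l;m) 3-j factors differ between A and B.
A: triangle coeff Δ(1,5,6) = 1/858; Σ_t [0,0]: t=0:+1/725760 = 1/725760; (3j)²=5/78 [(1 5 6; 1 4 -5)], sign=-1
B: triangle coeff Δ(1,5,6) = 1/858; Σ_t [0,0]: t=0:+1/7257600 = 1/7257600; (3j)²=1/858 [(1 5 6; -1 5 -4)], sign=+1
I_A²/I_B² = (5/78)/(1/858) = 55/1

55/1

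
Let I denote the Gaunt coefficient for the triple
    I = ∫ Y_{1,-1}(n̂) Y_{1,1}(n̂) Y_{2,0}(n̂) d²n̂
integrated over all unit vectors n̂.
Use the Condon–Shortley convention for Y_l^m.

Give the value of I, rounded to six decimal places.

0.126157

m-sum 0 ✓  L=4 even ✓  0≤2≤2 ✓
Π(2lᵢ+1) = 3×3×5 = 45
triangle coeff Δ(1,1,2) = 1/30
Σ_t [0,0]: t=0:+1/1 = 1/1
(3j)²=2/15 [(1 1 2; 0 0 0)], sign=+1
Σ_t [0,0]: t=0:+1/4 = 1/4
(3j)²=1/30 [(1 1 2; -1 1 0)], sign=+1
⇒ 4πI² = 1/5
I = (+1)√(1/5/(4π)) = 0.12615663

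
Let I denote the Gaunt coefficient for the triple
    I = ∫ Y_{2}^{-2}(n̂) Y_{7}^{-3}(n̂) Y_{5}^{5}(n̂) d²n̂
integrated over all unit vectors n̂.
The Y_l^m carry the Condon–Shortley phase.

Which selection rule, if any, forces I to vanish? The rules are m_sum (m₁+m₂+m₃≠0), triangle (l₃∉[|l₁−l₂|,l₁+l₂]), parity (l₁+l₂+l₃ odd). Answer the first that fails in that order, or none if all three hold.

none

m₁+m₂+m₃ = -2 − 3 + 5 = 0  ✓
triangle: |2−7|=5 ≤ l₃=5 ≤ 2+7=9  ✓
parity: l₁+l₂+l₃ = 14 is even  ✓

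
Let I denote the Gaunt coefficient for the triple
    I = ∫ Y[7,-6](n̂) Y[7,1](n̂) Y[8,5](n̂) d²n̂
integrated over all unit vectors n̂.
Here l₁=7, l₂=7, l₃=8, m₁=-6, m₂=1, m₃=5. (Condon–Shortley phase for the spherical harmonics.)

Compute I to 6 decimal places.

-0.071746

Checks pass: Σm=0; 22 even; l₃=8∈[0,14].
(2·7+1)(2·7+1)(2·8+1) = 3825
Δ: 6! 8! 8! / 23! → 1/22086194130
sum: t=0:+1/18289152000 t=1:−1/248832000 t=2:+1/24883200 t=3:−1/11943936 t=4:+1/24883200 t=5:−1/248832000 t=6:+1/18289152000 = -11/975421440
3j²(7 7 8; 0 0 0) = Δ·Π!·Σ² = 1750/289731  (sign -1)
sum: t=5:−1/3483648000 t=6:+1/5225472000 = -1/10450944000
3j²(7 7 8; -6 1 5) = Δ·Π!·Σ² = 104/37145  (sign +1)
combine: 4πI² = 3825·1750/289731·104/37145 = 210000/3246473
take √, sign -1: I = -0.07174619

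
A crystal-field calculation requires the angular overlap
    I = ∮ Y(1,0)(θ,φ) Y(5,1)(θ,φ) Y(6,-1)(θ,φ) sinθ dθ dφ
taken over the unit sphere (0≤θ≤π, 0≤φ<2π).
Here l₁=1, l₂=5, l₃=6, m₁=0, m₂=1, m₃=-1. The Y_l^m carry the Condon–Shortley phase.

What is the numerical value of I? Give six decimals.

-0.241725

Rules hold: Σm=0, L=12 even, 4≤6≤6.
N = 3·11·13 = 429
Δ = 0!·2!·10!/13! = 1/858
Racah Σ t=0..0: t=0:+1/14400 = 1/14400
⇒ 3j(1 5 6; 0 0 0)² = 6/143, sgn +1
Racah Σ t=0..0: t=0:+1/17280 = 1/17280
⇒ 3j(1 5 6; 0 1 -1)² = 35/858, sgn -1
4πI² = N·(3j₀)²·(3jₘ)² = 105/143
I = -1·√(0.734266/4π) = -0.24172507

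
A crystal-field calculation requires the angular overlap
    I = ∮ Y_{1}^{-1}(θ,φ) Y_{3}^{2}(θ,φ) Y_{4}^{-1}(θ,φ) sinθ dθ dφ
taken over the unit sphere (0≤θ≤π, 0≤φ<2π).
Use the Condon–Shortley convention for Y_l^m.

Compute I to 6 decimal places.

-0.106622

Checks pass: Σm=0; 8 even; l₃=4∈[2,4].
(2·1+1)(2·3+1)(2·4+1) = 189
Δ: 0! 2! 6! / 9! → 1/252
sum: t=0:+1/36 = 1/36
3j²(1 3 4; 0 0 0) = Δ·Π!·Σ² = 4/63  (sign +1)
sum: t=0:+1/240 = 1/240
3j²(1 3 4; -1 2 -1) = Δ·Π!·Σ² = 1/84  (sign -1)
combine: 4πI² = 189·4/63·1/84 = 1/7
take √, sign -1: I = -0.10662181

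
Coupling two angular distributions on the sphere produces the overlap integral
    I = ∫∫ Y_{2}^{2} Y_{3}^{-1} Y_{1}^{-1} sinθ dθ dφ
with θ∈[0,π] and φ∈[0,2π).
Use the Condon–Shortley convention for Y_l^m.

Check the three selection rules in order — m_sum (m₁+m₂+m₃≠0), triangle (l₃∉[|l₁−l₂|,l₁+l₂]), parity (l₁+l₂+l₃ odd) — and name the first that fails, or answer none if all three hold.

none

Σmᵢ = 0  ✓
l₃∈[|l₁−l₂|,l₁+l₂]=[1,5], have l₃=1  ✓
Σlᵢ = 6 ⇒ even  ✓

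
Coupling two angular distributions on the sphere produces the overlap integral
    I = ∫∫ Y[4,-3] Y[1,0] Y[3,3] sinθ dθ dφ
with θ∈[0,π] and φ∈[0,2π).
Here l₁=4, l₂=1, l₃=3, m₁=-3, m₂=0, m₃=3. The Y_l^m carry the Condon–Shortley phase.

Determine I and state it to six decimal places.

-0.162868

Rules hold: Σm=0, L=8 even, 3≤3≤5.
N = 9·3·7 = 189
Δ = 2!·6!·0!/9! = 1/252
Racah Σ t=1..1: t=1:−1/36 = -1/36
⇒ 3j(4 1 3; 0 0 0)² = 4/63, sgn +1
Racah Σ t=1..1: t=1:−1/720 = -1/720
⇒ 3j(4 1 3; -3 0 3)² = 1/36, sgn -1
4πI² = N·(3j₀)²·(3jₘ)² = 1/3
I = -1·√(0.333333/4π) = -0.16286750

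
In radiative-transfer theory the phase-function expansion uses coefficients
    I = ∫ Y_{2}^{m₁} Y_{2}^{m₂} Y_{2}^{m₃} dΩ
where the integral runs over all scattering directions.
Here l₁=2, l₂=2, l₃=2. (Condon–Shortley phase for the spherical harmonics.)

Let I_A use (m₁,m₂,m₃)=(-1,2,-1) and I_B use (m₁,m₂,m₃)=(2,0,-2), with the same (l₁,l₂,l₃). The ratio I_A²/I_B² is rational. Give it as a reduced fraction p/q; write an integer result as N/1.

l's match ⇒ only the (l;m) 3-j factors differ between A and B.
A: triangle coeff Δ(2,2,2) = 1/630; Σ_t [2,2]: t=2:+1/4 = 1/4; (3j)²=3/35 [(2 2 2; -1 2 -1)], sign=-1
B: triangle coeff Δ(2,2,2) = 1/630; Σ_t [0,0]: t=0:+1/8 = 1/8; (3j)²=2/35 [(2 2 2; 2 0 -2)], sign=+1
I_A²/I_B² = (3/35)/(2/35) = 3/2

3/2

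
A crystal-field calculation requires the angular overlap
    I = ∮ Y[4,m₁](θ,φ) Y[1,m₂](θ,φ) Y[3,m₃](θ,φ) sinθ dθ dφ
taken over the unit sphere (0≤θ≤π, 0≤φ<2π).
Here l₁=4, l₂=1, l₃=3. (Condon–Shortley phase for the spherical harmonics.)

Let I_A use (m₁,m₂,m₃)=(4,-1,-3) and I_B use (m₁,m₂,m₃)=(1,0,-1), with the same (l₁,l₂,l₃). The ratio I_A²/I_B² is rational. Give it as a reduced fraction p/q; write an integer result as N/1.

Same 4,1,3: normalisation and zero-m 3j drop out of the ratio.
A: Δ: 2! 6! 0! / 9! → 1/252; sum: t=0:+1/1440 = 1/1440; 3j²(4 1 3; 4 -1 -3) = Δ·Π!·Σ² = 1/9  (sign +1)
B: Δ: 2! 6! 0! / 9! → 1/252; sum: t=1:−1/48 = -1/48; 3j²(4 1 3; 1 0 -1) = Δ·Π!·Σ² = 5/84  (sign -1)
I_A²/I_B² = (1/9)/(5/84) = 28/15

28/15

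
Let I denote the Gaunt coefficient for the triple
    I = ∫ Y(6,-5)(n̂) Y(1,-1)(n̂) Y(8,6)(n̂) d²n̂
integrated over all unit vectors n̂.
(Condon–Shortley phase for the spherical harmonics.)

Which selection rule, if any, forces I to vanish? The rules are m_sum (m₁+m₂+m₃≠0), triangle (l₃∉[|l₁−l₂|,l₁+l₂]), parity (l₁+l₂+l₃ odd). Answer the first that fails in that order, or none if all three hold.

m₁+m₂+m₃ = -5 − 1 + 6 = 0  ✓
triangle: |6−1|=5 ≤ l₃=8 ≤ 6+1=7  ✗
parity: l₁+l₂+l₃ = 15 is odd

triangle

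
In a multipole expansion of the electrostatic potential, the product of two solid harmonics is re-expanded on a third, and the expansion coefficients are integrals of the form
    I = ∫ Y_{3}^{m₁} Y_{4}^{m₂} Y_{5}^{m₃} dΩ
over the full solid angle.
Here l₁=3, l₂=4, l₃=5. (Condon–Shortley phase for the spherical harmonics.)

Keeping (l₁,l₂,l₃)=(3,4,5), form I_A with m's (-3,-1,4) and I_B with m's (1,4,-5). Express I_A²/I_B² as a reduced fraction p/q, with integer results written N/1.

l's match ⇒ only the (l;m) 3-j factors differ between A and B.
A: triangle coeff Δ(3,4,5) = 1/180180; Σ_t [2,2]: t=2:+1/5760 = 1/5760; (3j)²=9/286 [(3 4 5; -3 -1 4)], sign=-1
B: triangle coeff Δ(3,4,5) = 1/180180; Σ_t [2,2]: t=2:+1/34560 = 1/34560; (3j)²=14/429 [(3 4 5; 1 4 -5)], sign=+1
I_A²/I_B² = (9/286)/(14/429) = 27/28

27/28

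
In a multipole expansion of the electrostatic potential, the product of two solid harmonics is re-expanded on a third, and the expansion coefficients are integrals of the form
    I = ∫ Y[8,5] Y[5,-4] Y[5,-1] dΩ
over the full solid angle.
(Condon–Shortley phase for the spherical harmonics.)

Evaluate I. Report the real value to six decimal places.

Rules hold: Σm=0, L=18 even, 3≤5≤13.
N = 17·11·11 = 2057
Δ = 8!·8!·2!/19! = 1/37413090
Racah Σ t=3..5: t=3:−1/1036800 t=4:+1/331776 t=5:−1/1036800 = 1/921600
⇒ 3j(8 5 5; 0 0 0)² = 490/46189, sgn -1
Racah Σ t=0..1: t=0:+1/29030400 t=1:−1/14515200 = -1/29030400
⇒ 3j(8 5 5; 5 -4 -1)² = 12/1615, sgn -1
4πI² = N·(3j₀)²·(3jₘ)² = 12936/79781
I = +1·√(0.162144/4π) = 0.11359137

0.113591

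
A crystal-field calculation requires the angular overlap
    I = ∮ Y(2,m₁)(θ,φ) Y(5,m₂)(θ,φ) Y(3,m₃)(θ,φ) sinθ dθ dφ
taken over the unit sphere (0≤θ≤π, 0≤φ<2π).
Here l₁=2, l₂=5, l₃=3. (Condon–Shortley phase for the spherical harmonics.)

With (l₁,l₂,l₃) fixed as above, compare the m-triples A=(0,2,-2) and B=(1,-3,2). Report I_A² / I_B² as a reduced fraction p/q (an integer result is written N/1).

Shared (l₁,l₂,l₃)=(2,5,3): N and (l;000)² cancel in I_A²/I_B².
A: Δ = 4!·0!·6!/11! = 1/2310; Racah Σ t=2..2: t=2:+1/480 = 1/480; ⇒ 3j(2 5 3; 0 2 -2)² = 3/110, sgn -1
B: Δ = 4!·0!·6!/11! = 1/2310; Racah Σ t=1..1: t=1:−1/720 = -1/720; ⇒ 3j(2 5 3; 1 -3 2)² = 8/165, sgn +1
I_A²/I_B² = (3/110)/(8/165) = 9/16

9/16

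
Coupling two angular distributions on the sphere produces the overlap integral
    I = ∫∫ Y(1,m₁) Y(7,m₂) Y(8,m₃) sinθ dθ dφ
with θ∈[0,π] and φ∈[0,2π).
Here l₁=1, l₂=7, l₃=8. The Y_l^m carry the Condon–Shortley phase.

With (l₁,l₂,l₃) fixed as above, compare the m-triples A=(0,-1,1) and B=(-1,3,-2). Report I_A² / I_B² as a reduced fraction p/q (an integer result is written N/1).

21/5

l's match ⇒ only the (l;m) 3-j factors differ between A and B.
A: triangle coeff Δ(1,7,8) = 1/2040; Σ_t [0,0]: t=0:+1/29030400 = 1/29030400; (3j)²=21/680 [(1 7 8; 0 -1 1)], sign=-1
B: triangle coeff Δ(1,7,8) = 1/2040; Σ_t [0,0]: t=0:+1/174182400 = 1/174182400; (3j)²=1/136 [(1 7 8; -1 3 -2)], sign=+1
I_A²/I_B² = (21/680)/(1/136) = 21/5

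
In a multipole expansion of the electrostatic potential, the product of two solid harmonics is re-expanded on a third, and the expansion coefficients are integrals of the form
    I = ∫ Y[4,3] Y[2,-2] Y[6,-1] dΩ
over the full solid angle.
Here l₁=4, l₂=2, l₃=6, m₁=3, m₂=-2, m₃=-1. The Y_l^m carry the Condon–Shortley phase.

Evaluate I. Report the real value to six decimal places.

-0.035563

m-sum 0 ✓  L=12 even ✓  2≤6≤6 ✓
Π(2lᵢ+1) = 9×5×13 = 585
triangle coeff Δ(4,2,6) = 1/6435
Σ_t [0,0]: t=0:+1/2304 = 1/2304
(3j)²=5/143 [(4 2 6; 0 0 0)], sign=+1
Σ_t [0,0]: t=0:+1/120960 = 1/120960
(3j)²=1/1287 [(4 2 6; 3 -2 -1)], sign=-1
⇒ 4πI² = 25/1573
I = (-1)√(25/1573/(4π)) = -0.03556319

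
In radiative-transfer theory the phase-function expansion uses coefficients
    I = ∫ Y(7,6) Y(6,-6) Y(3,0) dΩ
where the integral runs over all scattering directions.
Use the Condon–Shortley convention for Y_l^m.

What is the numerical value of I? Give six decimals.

Checks pass: Σm=0; 16 even; l₃=3∈[1,13].
(2·7+1)(2·6+1)(2·3+1) = 1365
Δ: 10! 4! 2! / 17! → 1/2042040
sum: t=4:+1/207360 t=5:−1/57600 t=6:+1/207360 = -1/129600
3j²(7 6 3; 0 0 0) = Δ·Π!·Σ² = 168/12155  (sign +1)
sum: t=0:+1/43545600 = 1/43545600
3j²(7 6 3; 6 -6 0) = Δ·Π!·Σ² = 33/1190  (sign -1)
combine: 4πI² = 1365·168/12155·33/1190 = 756/1445
take √, sign -1: I = -0.20404316

-0.204043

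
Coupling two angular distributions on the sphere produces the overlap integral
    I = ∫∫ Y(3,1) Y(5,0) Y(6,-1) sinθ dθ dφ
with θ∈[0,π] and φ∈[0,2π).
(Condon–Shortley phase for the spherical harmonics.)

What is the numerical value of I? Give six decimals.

Rules hold: Σm=0, L=14 even, 2≤6≤8.
N = 7·11·13 = 1001
Δ = 2!·4!·8!/15! = 1/675675
Racah Σ t=0..2: t=0:+1/8640 t=1:−1/2304 t=2:+1/8640 = -7/34560
⇒ 3j(3 5 6; 0 0 0)² = 7/429, sgn -1
Racah Σ t=0..2: t=0:+1/5760 t=1:−1/3456 t=2:+1/34560 = -1/11520
⇒ 3j(3 5 6; 1 0 -1)² = 2/429, sgn +1
4πI² = N·(3j₀)²·(3jₘ)² = 98/1287
I = -1·√(0.0761461/4π) = -0.07784287

-0.077843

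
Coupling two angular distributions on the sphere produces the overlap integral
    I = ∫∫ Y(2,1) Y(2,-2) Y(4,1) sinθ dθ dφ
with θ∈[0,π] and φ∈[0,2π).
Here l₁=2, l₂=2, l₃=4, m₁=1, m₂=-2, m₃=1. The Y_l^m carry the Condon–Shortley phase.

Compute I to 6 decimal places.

Checks pass: Σm=0; 8 even; l₃=4∈[0,4].
(2·2+1)(2·2+1)(2·4+1) = 225
Δ: 0! 4! 4! / 9! → 1/630
sum: t=0:+1/16 = 1/16
3j²(2 2 4; 0 0 0) = Δ·Π!·Σ² = 2/35  (sign +1)
sum: t=0:+1/144 = 1/144
3j²(2 2 4; 1 -2 1) = Δ·Π!·Σ² = 1/126  (sign -1)
combine: 4πI² = 225·2/35·1/126 = 5/49
take √, sign -1: I = -0.09011188

-0.090112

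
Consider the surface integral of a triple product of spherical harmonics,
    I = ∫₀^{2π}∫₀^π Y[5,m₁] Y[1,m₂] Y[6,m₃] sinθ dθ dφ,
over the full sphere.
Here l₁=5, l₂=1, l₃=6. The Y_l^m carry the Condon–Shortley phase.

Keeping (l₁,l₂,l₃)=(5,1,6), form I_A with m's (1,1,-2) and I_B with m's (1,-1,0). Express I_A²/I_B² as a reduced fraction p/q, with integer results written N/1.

Shared (l₁,l₂,l₃)=(5,1,6): N and (l;000)² cancel in I_A²/I_B².
A: Δ = 0!·10!·2!/13! = 1/858; Racah Σ t=0..0: t=0:+1/34560 = 1/34560; ⇒ 3j(5 1 6; 1 1 -2)² = 14/429, sgn +1
B: Δ = 0!·10!·2!/13! = 1/858; Racah Σ t=0..0: t=0:+1/34560 = 1/34560; ⇒ 3j(5 1 6; 1 -1 0)² = 5/286, sgn +1
I_A²/I_B² = (14/429)/(5/286) = 28/15

28/15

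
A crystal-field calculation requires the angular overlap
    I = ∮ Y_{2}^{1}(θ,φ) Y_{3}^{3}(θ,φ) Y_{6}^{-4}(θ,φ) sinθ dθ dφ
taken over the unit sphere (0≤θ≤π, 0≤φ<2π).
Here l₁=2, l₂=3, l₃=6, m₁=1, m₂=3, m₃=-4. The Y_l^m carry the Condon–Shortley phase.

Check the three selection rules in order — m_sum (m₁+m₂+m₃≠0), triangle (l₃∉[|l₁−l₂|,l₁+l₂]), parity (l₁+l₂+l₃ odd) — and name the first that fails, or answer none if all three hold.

triangle

Σmᵢ = 0  ✓
l₃∈[|l₁−l₂|,l₁+l₂]=[1,5], have l₃=6  ✗
Σlᵢ = 11 ⇒ odd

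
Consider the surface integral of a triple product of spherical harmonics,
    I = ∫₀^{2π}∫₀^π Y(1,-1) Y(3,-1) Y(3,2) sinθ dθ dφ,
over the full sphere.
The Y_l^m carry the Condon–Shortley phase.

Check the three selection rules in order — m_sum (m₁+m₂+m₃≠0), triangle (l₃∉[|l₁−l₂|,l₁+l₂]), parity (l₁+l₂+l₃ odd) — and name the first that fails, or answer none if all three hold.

azimuthal sum: -1 − 1 + 2 = 0  ✓
2 ≤ 3 ≤ 4 (triangle on l)  ✓
L = 1 + 3 + 3 = 7 (odd)  ✗

parity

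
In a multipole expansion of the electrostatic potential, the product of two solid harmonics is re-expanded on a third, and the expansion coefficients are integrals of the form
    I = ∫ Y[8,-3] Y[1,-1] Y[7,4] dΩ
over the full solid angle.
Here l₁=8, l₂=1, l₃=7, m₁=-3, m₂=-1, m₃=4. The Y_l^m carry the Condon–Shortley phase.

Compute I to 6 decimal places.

-0.096758

Checks pass: Σm=0; 16 even; l₃=7∈[7,9].
(2·8+1)(2·1+1)(2·7+1) = 765
Δ: 2! 14! 0! / 17! → 1/2040
sum: t=1:−1/25401600 = -1/25401600
3j²(8 1 7; 0 0 0) = Δ·Π!·Σ² = 8/255  (sign +1)
sum: t=0:+1/479001600 = 1/479001600
3j²(8 1 7; -3 -1 4) = Δ·Π!·Σ² = 1/204  (sign -1)
combine: 4πI² = 765·8/255·1/204 = 2/17
take √, sign -1: I = -0.09675772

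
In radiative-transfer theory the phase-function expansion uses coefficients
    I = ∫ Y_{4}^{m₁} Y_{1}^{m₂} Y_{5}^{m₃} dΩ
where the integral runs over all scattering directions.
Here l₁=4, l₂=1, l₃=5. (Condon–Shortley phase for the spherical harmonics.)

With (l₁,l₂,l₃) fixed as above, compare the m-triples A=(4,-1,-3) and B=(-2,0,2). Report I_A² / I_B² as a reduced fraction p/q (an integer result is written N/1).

1/21

l's match ⇒ only the (l;m) 3-j factors differ between A and B.
A: triangle coeff Δ(4,1,5) = 1/495; Σ_t [0,0]: t=0:+1/80640 = 1/80640; (3j)²=1/495 [(4 1 5; 4 -1 -3)], sign=+1
B: triangle coeff Δ(4,1,5) = 1/495; Σ_t [0,0]: t=0:+1/1440 = 1/1440; (3j)²=7/165 [(4 1 5; -2 0 2)], sign=-1
I_A²/I_B² = (1/495)/(7/165) = 1/21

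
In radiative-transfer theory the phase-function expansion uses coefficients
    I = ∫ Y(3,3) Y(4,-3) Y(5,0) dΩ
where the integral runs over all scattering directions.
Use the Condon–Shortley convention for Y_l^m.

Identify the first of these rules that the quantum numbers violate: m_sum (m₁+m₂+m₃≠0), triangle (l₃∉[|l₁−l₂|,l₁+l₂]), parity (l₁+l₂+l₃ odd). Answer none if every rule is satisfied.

Σmᵢ = 0  ✓
l₃∈[|l₁−l₂|,l₁+l₂]=[1,7], have l₃=5  ✓
Σlᵢ = 12 ⇒ even  ✓

none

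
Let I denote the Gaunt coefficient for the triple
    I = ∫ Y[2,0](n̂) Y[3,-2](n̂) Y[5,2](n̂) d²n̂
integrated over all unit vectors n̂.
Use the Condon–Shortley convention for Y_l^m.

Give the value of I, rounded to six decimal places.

Checks pass: Σm=0; 10 even; l₃=5∈[1,5].
(2·2+1)(2·3+1)(2·5+1) = 385
Δ: 0! 4! 6! / 11! → 1/2310
sum: t=0:+1/144 = 1/144
3j²(2 3 5; 0 0 0) = Δ·Π!·Σ² = 10/231  (sign -1)
sum: t=0:+1/480 = 1/480
3j²(2 3 5; 0 -2 2) = Δ·Π!·Σ² = 3/110  (sign -1)
combine: 4πI² = 385·10/231·3/110 = 5/11
take √, sign +1: I = 0.19018827

0.190188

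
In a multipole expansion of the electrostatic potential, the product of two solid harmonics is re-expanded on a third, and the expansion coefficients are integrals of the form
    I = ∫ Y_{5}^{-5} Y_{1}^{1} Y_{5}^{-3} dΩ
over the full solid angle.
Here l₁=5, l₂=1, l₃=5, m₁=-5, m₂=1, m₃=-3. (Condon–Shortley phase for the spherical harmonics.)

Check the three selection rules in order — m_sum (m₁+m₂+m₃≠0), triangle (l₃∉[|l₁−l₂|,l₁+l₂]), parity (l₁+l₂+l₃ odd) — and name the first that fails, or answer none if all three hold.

m_sum

m₁+m₂+m₃ = -5 + 1 − 3 = -7  ✗
triangle: |5−1|=4 ≤ l₃=5 ≤ 5+1=6
parity: l₁+l₂+l₃ = 11 is odd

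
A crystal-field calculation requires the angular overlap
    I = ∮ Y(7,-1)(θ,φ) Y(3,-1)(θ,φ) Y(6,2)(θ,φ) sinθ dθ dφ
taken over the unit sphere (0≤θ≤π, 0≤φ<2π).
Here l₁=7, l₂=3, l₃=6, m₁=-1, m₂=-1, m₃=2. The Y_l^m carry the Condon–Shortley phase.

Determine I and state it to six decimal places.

Checks pass: Σm=0; 16 even; l₃=6∈[4,10].
(2·7+1)(2·3+1)(2·6+1) = 1365
Δ: 4! 10! 2! / 17! → 1/2042040
sum: t=1:−1/207360 t=2:+1/57600 t=3:−1/207360 = 1/129600
3j²(7 3 6; 0 0 0) = Δ·Π!·Σ² = 168/12155  (sign +1)
sum: t=0:+1/3870720 t=1:−1/181440 t=2:+1/138240 = 23/11612160
3j²(7 3 6; -1 -1 2) = Δ·Π!·Σ² = 529/204204  (sign +1)
combine: 4πI² = 1365·168/12155·529/204204 = 22218/454597
take √, sign +1: I = 0.06236404

0.062364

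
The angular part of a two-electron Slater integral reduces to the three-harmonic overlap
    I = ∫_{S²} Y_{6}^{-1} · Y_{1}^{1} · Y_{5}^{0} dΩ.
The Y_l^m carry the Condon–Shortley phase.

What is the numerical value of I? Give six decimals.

-0.187239

Checks pass: Σm=0; 12 even; l₃=5∈[5,7].
(2·6+1)(2·1+1)(2·5+1) = 429
Δ: 2! 10! 0! / 13! → 1/858
sum: t=1:−1/14400 = -1/14400
3j²(6 1 5; 0 0 0) = Δ·Π!·Σ² = 6/143  (sign +1)
sum: t=2:+1/28800 = 1/28800
3j²(6 1 5; -1 1 0) = Δ·Π!·Σ² = 7/286  (sign -1)
combine: 4πI² = 429·6/143·7/286 = 63/143
take √, sign -1: I = -0.18723944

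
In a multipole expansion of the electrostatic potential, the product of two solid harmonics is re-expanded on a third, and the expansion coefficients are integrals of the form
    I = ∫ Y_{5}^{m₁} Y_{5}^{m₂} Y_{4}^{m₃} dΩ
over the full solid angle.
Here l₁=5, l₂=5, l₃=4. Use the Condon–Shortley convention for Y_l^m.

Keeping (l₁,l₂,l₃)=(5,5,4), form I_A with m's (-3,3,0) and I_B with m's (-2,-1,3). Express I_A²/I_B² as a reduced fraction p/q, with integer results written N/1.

36/5

Shared (l₁,l₂,l₃)=(5,5,4): N and (l;000)² cancel in I_A²/I_B².
A: Δ = 6!·4!·4!/15! = 1/3153150; Racah Σ t=4..6: t=4:+1/27648 t=5:−1/4320 t=6:+1/11520 = -1/9216; ⇒ 3j(5 5 4; -3 3 0)² = 2/143, sgn -1
B: Δ = 6!·4!·4!/15! = 1/3153150; Racah Σ t=3..4: t=3:−1/5184 t=4:+1/6912 = -1/20736; ⇒ 3j(5 5 4; -2 -1 3)² = 5/2574, sgn +1
I_A²/I_B² = (2/143)/(5/2574) = 36/5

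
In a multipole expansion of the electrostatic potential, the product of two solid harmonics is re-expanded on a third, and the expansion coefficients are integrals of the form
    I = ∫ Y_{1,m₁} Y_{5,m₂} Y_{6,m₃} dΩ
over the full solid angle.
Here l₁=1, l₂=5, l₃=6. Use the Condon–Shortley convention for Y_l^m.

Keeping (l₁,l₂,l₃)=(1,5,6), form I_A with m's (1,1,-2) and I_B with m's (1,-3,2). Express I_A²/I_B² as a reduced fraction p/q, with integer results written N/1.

Same 1,5,6: normalisation and zero-m 3j drop out of the ratio.
A: Δ: 0! 2! 10! / 13! → 1/858; sum: t=0:+1/34560 = 1/34560; 3j²(1 5 6; 1 1 -2) = Δ·Π!·Σ² = 14/429  (sign +1)
B: Δ: 0! 2! 10! / 13! → 1/858; sum: t=0:+1/161280 = 1/161280; 3j²(1 5 6; 1 -3 2) = Δ·Π!·Σ² = 1/143  (sign +1)
I_A²/I_B² = (14/429)/(1/143) = 14/3

14/3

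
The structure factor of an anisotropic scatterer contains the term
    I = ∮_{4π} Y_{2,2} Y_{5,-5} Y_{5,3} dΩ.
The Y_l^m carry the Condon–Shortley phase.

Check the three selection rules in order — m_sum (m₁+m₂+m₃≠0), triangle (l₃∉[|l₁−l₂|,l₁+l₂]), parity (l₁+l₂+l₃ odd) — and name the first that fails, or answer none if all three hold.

none

azimuthal sum: 2 − 5 + 3 = 0  ✓
3 ≤ 5 ≤ 7 (triangle on l)  ✓
L = 2 + 5 + 5 = 12 (even)  ✓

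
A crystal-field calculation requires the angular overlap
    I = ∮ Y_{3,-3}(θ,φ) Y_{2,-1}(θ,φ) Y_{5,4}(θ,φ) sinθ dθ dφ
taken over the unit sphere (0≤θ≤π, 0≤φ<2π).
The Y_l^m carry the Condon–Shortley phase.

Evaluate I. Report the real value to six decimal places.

0.219610

Rules hold: Σm=0, L=10 even, 1≤5≤5.
N = 7·5·11 = 385
Δ = 0!·6!·4!/11! = 1/2310
Racah Σ t=0..0: t=0:+1/144 = 1/144
⇒ 3j(3 2 5; 0 0 0)² = 10/231, sgn -1
Racah Σ t=0..0: t=0:+1/4320 = 1/4320
⇒ 3j(3 2 5; -3 -1 4)² = 2/55, sgn -1
4πI² = N·(3j₀)²·(3jₘ)² = 20/33
I = +1·√(0.606061/4π) = 0.21961050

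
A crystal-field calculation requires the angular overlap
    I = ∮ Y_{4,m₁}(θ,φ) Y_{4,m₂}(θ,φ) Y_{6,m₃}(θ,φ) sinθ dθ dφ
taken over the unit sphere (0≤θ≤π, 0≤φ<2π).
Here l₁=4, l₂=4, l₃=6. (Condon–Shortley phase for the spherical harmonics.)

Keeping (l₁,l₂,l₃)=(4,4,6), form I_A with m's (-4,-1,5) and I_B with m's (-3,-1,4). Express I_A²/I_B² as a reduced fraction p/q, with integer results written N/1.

44/1

Shared (l₁,l₂,l₃)=(4,4,6): N and (l;000)² cancel in I_A²/I_B².
A: Δ = 2!·6!·6!/15! = 1/1261260; Racah Σ t=2..2: t=2:+1/172800 = 1/172800; ⇒ 3j(4 4 6; -4 -1 5)² = 2/65, sgn -1
B: Δ = 2!·6!·6!/15! = 1/1261260; Racah Σ t=1..2: t=1:−1/34560 t=2:+1/28800 = 1/172800; ⇒ 3j(4 4 6; -3 -1 4)² = 1/1430, sgn +1
I_A²/I_B² = (2/65)/(1/1430) = 44/1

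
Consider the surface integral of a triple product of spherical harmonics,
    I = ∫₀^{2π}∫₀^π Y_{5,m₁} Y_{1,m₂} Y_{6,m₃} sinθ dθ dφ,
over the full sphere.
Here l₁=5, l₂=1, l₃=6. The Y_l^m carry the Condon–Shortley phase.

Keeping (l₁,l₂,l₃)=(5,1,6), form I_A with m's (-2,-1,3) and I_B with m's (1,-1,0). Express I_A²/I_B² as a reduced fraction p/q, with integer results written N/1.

Same 5,1,6: normalisation and zero-m 3j drop out of the ratio.
A: Δ: 0! 10! 2! / 13! → 1/858; sum: t=0:+1/60480 = 1/60480; 3j²(5 1 6; -2 -1 3) = Δ·Π!·Σ² = 6/143  (sign -1)
B: Δ: 0! 10! 2! / 13! → 1/858; sum: t=0:+1/34560 = 1/34560; 3j²(5 1 6; 1 -1 0) = Δ·Π!·Σ² = 5/286  (sign +1)
I_A²/I_B² = (6/143)/(5/286) = 12/5

12/5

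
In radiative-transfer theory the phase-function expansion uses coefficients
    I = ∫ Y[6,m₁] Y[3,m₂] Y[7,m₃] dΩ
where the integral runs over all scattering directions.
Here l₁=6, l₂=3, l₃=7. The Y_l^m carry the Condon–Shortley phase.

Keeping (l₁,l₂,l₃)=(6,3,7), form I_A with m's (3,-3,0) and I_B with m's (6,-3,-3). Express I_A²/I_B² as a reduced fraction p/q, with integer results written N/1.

Shared (l₁,l₂,l₃)=(6,3,7): N and (l;000)² cancel in I_A²/I_B².
A: Δ = 2!·10!·4!/17! = 1/2042040; Racah Σ t=0..0: t=0:+1/1451520 = 1/1451520; ⇒ 3j(6 3 7; 3 -3 0)² = 45/4862, sgn -1
B: Δ = 2!·10!·4!/17! = 1/2042040; Racah Σ t=0..0: t=0:+1/174182400 = 1/174182400; ⇒ 3j(6 3 7; 6 -3 -3)² = 3/6188, sgn +1
I_A²/I_B² = (45/4862)/(3/6188) = 210/11

210/11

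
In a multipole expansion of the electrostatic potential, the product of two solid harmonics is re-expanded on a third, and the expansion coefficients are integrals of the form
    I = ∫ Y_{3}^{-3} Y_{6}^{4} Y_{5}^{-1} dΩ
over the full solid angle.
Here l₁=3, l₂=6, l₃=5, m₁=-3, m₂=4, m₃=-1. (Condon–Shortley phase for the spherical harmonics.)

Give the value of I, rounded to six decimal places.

-0.190675

Rules hold: Σm=0, L=14 even, 3≤5≤9.
N = 7·13·11 = 1001
Δ = 4!·2!·8!/15! = 1/675675
Racah Σ t=1..3: t=1:−1/8640 t=2:+1/2304 t=3:−1/8640 = 7/34560
⇒ 3j(3 6 5; 0 0 0)² = 7/429, sgn -1
Racah Σ t=4..4: t=4:+1/69120 = 1/69120
⇒ 3j(3 6 5; -3 4 -1)² = 4/143, sgn +1
4πI² = N·(3j₀)²·(3jₘ)² = 196/429
I = -1·√(0.456876/4π) = -0.19067531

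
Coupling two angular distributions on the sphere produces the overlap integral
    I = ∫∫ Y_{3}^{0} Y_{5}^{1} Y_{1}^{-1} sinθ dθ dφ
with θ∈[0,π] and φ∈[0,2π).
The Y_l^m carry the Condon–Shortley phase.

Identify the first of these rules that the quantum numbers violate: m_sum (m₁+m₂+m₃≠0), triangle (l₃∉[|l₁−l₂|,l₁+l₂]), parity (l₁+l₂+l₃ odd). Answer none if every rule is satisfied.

triangle

azimuthal sum: 0 + 1 − 1 = 0  ✓
2 ≤ 1 ≤ 8 (triangle on l)  ✗
L = 3 + 5 + 1 = 9 (odd)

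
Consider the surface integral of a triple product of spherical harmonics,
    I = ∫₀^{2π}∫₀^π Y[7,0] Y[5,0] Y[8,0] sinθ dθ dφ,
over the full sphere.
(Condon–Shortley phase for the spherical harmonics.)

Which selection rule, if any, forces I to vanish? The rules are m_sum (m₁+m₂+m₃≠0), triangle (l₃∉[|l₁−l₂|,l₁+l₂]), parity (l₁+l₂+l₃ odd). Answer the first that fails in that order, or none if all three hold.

none

azimuthal sum: 0 + 0 + 0 = 0  ✓
2 ≤ 8 ≤ 12 (triangle on l)  ✓
L = 7 + 5 + 8 = 20 (even)  ✓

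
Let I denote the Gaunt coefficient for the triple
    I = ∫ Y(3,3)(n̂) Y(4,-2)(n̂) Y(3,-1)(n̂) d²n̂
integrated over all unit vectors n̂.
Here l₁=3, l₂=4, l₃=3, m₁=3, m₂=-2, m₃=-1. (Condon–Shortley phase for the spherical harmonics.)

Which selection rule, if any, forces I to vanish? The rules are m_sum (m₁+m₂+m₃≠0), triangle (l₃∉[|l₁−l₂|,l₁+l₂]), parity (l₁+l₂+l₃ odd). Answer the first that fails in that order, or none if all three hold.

Σmᵢ = 0  ✓
l₃∈[|l₁−l₂|,l₁+l₂]=[1,7], have l₃=3  ✓
Σlᵢ = 10 ⇒ even  ✓

none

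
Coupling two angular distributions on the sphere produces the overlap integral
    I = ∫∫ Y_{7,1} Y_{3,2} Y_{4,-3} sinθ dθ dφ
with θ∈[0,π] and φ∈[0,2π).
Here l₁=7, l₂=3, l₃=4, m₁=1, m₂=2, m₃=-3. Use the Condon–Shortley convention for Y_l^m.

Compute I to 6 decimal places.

-0.046682

m-sum 0 ✓  L=14 even ✓  4≤4≤10 ✓
Π(2lᵢ+1) = 15×7×9 = 945
triangle coeff Δ(7,3,4) = 1/45045
Σ_t [3,3]: t=3:−1/20736 = -1/20736
(3j)²=35/1287 [(7 3 4; 0 0 0)], sign=-1
Σ_t [5,5]: t=5:−1/604800 = -1/604800
(3j)²=16/15015 [(7 3 4; 1 2 -3)], sign=+1
⇒ 4πI² = 560/20449
I = (-1)√(560/20449/(4π)) = -0.04668239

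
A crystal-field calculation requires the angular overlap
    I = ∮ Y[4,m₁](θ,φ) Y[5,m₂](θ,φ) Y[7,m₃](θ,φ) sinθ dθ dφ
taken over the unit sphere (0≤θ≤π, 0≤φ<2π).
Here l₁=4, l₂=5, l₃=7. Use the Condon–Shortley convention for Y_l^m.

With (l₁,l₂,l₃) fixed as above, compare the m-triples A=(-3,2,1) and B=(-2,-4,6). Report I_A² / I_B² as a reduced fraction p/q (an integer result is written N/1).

Same 4,5,7: normalisation and zero-m 3j drop out of the ratio.
A: Δ: 2! 6! 8! / 17! → 1/6126120; sum: t=1:−1/1036800 t=2:+1/172800 = 1/207360; 3j²(4 5 7; -3 2 1) = Δ·Π!·Σ² = 245/14586  (sign +1)
B: Δ: 2! 6! 8! / 17! → 1/6126120; sum: t=0:+1/7257600 t=1:−1/4838400 = -1/14515200; 3j²(4 5 7; -2 -4 6) = Δ·Π!·Σ² = 3/1190  (sign +1)
I_A²/I_B² = (245/14586)/(3/1190) = 8575/1287

8575/1287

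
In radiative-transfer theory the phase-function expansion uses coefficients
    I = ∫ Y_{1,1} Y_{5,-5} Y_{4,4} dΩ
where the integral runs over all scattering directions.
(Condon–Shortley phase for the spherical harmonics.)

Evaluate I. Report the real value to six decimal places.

m-sum 0 ✓  L=10 even ✓  4≤4≤6 ✓
Π(2lᵢ+1) = 3×11×9 = 297
triangle coeff Δ(1,5,4) = 1/495
Σ_t [1,1]: t=1:−1/576 = -1/576
(3j)²=5/99 [(1 5 4; 0 0 0)], sign=-1
Σ_t [0,0]: t=0:+1/80640 = 1/80640
(3j)²=1/11 [(1 5 4; 1 -5 4)], sign=+1
⇒ 4πI² = 15/11
I = (-1)√(15/11/(4π)) = -0.32941575

-0.329416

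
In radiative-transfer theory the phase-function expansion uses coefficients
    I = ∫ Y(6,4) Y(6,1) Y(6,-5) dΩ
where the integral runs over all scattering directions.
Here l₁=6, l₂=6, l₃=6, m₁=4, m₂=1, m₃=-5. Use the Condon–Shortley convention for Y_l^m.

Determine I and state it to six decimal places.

0.130527

Rules hold: Σm=0, L=18 even, 0≤6≤12.
N = 13·13·13 = 2197
Δ = 6!·6!·6!/19! = 1/325909584
Racah Σ t=0..6: t=0:+1/373248000 t=1:−1/1728000 t=2:+1/110592 t=3:−1/46656 t=4:+1/110592 t=5:−1/1728000 t=6:+1/373248000 = -7/1555200
⇒ 3j(6 6 6; 0 0 0)² = 400/46189, sgn -1
Racah Σ t=1..2: t=1:−1/10368000 t=2:+1/4147200 = 1/6912000
⇒ 3j(6 6 6; 4 1 -5)² = 189/16796, sgn -1
4πI² = N·(3j₀)²·(3jₘ)² = 245700/1147619
I = +1·√(0.214095/4π) = 0.13052653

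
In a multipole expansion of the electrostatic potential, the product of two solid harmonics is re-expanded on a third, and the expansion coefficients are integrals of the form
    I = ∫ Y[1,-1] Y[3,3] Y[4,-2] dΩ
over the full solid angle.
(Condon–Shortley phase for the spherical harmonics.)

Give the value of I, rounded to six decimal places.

0.061558

m-sum 0 ✓  L=8 even ✓  2≤4≤4 ✓
Π(2lᵢ+1) = 3×7×9 = 189
triangle coeff Δ(1,3,4) = 1/252
Σ_t [0,0]: t=0:+1/36 = 1/36
(3j)²=4/63 [(1 3 4; 0 0 0)], sign=+1
Σ_t [0,0]: t=0:+1/1440 = 1/1440
(3j)²=1/252 [(1 3 4; -1 3 -2)], sign=+1
⇒ 4πI² = 1/21
I = (+1)√(1/21/(4π)) = 0.06155813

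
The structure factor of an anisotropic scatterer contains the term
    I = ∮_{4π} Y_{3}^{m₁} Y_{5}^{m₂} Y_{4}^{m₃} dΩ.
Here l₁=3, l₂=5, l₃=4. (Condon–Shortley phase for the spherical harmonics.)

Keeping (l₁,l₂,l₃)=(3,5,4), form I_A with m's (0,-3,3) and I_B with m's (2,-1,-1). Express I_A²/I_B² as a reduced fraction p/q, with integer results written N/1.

1764/3125

Same 3,5,4: normalisation and zero-m 3j drop out of the ratio.
A: Δ: 4! 2! 6! / 13! → 1/180180; sum: t=1:−1/1440 t=2:+1/2880 = -1/2880; 3j²(3 5 4; 0 -3 3) = Δ·Π!·Σ² = 7/715  (sign +1)
B: Δ: 4! 2! 6! / 13! → 1/180180; sum: t=0:+1/1152 t=1:−1/432 = -5/3456; 3j²(3 5 4; 2 -1 -1) = Δ·Π!·Σ² = 625/36036  (sign +1)
I_A²/I_B² = (7/715)/(625/36036) = 1764/3125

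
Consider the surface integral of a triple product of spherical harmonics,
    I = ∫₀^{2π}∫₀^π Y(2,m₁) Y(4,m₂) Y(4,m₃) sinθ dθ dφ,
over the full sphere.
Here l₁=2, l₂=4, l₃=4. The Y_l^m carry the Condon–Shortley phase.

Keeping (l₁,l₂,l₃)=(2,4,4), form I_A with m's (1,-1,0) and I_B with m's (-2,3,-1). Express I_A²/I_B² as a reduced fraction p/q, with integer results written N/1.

Same 2,4,4: normalisation and zero-m 3j drop out of the ratio.
A: Δ: 2! 2! 6! / 11! → 1/13860; sum: t=0:+1/72 t=1:−1/96 = 1/288; 3j²(2 4 4; 1 -1 0) = Δ·Π!·Σ² = 1/462  (sign +1)
B: Δ: 2! 2! 6! / 11! → 1/13860; sum: t=2:+1/480 = 1/480; 3j²(2 4 4; -2 3 -1) = Δ·Π!·Σ² = 3/110  (sign -1)
I_A²/I_B² = (1/462)/(3/110) = 5/63

5/63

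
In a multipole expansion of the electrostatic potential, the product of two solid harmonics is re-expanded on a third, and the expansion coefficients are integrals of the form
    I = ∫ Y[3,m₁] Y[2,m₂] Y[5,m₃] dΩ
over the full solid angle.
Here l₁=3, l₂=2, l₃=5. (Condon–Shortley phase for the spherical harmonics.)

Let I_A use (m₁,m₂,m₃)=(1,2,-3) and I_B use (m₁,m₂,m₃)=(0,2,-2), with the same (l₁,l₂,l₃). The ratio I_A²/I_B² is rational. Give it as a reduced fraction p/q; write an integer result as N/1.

2/1

Shared (l₁,l₂,l₃)=(3,2,5): N and (l;000)² cancel in I_A²/I_B².
A: Δ = 0!·6!·4!/11! = 1/2310; Racah Σ t=0..0: t=0:+1/1152 = 1/1152; ⇒ 3j(3 2 5; 1 2 -3)² = 1/33, sgn +1
B: Δ = 0!·6!·4!/11! = 1/2310; Racah Σ t=0..0: t=0:+1/864 = 1/864; ⇒ 3j(3 2 5; 0 2 -2)² = 1/66, sgn -1
I_A²/I_B² = (1/33)/(1/66) = 2/1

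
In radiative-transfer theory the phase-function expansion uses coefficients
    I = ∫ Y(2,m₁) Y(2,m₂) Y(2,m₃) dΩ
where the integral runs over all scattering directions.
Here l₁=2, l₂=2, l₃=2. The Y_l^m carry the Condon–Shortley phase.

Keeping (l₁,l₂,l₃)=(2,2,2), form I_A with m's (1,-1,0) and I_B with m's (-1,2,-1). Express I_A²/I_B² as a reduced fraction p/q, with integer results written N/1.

l's match ⇒ only the (l;m) 3-j factors differ between A and B.
A: triangle coeff Δ(2,2,2) = 1/630; Σ_t [0,1]: t=0:+1/2 t=1:−1/4 = 1/4; (3j)²=1/70 [(2 2 2; 1 -1 0)], sign=+1
B: triangle coeff Δ(2,2,2) = 1/630; Σ_t [2,2]: t=2:+1/4 = 1/4; (3j)²=3/35 [(2 2 2; -1 2 -1)], sign=-1
I_A²/I_B² = (1/70)/(3/35) = 1/6

1/6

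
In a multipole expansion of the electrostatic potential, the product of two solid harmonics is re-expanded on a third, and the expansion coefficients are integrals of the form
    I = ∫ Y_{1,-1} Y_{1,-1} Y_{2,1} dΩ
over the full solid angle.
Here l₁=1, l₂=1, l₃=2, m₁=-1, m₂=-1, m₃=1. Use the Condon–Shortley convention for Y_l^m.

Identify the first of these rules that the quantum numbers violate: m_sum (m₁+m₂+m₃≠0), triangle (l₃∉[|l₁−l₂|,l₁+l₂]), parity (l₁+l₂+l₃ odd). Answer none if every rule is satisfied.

m_sum

Σmᵢ = -1  ✗
l₃∈[|l₁−l₂|,l₁+l₂]=[0,2], have l₃=2
Σlᵢ = 4 ⇒ even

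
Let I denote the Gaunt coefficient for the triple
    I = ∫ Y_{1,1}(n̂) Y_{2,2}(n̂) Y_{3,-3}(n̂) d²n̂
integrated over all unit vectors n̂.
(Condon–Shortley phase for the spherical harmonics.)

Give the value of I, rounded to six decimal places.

-0.319865

m-sum 0 ✓  L=6 even ✓  1≤3≤3 ✓
Π(2lᵢ+1) = 3×5×7 = 105
triangle coeff Δ(1,2,3) = 1/105
Σ_t [0,0]: t=0:+1/4 = 1/4
(3j)²=3/35 [(1 2 3; 0 0 0)], sign=-1
Σ_t [0,0]: t=0:+1/48 = 1/48
(3j)²=1/7 [(1 2 3; 1 2 -3)], sign=+1
⇒ 4πI² = 9/7
I = (-1)√(9/7/(4π)) = -0.31986543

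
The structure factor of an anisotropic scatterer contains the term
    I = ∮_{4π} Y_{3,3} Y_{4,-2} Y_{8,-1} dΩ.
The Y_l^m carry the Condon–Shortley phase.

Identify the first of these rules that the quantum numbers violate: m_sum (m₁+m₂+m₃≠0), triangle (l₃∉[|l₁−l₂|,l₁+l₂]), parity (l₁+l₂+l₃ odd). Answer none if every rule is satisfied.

m₁+m₂+m₃ = 3 − 2 − 1 = 0  ✓
triangle: |3−4|=1 ≤ l₃=8 ≤ 3+4=7  ✗
parity: l₁+l₂+l₃ = 15 is odd

triangle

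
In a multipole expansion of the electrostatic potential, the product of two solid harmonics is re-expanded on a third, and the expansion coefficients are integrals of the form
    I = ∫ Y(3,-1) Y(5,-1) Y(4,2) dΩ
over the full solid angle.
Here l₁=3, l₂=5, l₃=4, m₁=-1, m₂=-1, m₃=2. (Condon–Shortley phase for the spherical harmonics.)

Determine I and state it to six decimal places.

Rules hold: Σm=0, L=12 even, 2≤4≤8.
N = 7·11·9 = 693
Δ = 4!·2!·6!/13! = 1/180180
Racah Σ t=1..3: t=1:−1/576 t=2:+1/144 t=3:−1/576 = 1/288
⇒ 3j(3 5 4; 0 0 0)² = 20/1001, sgn +1
Racah Σ t=2..4: t=2:+1/384 t=3:−1/720 t=4:+1/34560 = 43/34560
⇒ 3j(3 5 4; -1 -1 2)² = 1849/180180, sgn +1
4πI² = N·(3j₀)²·(3jₘ)² = 1849/13013
I = +1·√(0.142089/4π) = 0.10633465

0.106335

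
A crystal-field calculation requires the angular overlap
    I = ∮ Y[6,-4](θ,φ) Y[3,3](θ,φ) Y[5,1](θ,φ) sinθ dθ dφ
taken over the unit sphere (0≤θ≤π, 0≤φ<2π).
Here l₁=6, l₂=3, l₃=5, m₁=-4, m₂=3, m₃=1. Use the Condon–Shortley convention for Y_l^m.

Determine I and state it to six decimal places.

Rules hold: Σm=0, L=14 even, 3≤5≤9.
N = 13·7·11 = 1001
Δ = 4!·8!·2!/15! = 1/675675
Racah Σ t=1..3: t=1:−1/8640 t=2:+1/2304 t=3:−1/8640 = 7/34560
⇒ 3j(6 3 5; 0 0 0)² = 7/429, sgn -1
Racah Σ t=4..4: t=4:+1/69120 = 1/69120
⇒ 3j(6 3 5; -4 3 1)² = 4/143, sgn +1
4πI² = N·(3j₀)²·(3jₘ)² = 196/429
I = -1·√(0.456876/4π) = -0.19067531

-0.190675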